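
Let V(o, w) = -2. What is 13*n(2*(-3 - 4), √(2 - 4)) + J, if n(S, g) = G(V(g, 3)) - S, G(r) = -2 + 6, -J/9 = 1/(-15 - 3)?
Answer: 469/2 ≈ 234.50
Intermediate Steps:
J = ½ (J = -9/(-15 - 3) = -9/(-18) = -9*(-1/18) = ½ ≈ 0.50000)
G(r) = 4
n(S, g) = 4 - S
13*n(2*(-3 - 4), √(2 - 4)) + J = 13*(4 - 2*(-3 - 4)) + ½ = 13*(4 - 2*(-7)) + ½ = 13*(4 - 1*(-14)) + ½ = 13*(4 + 14) + ½ = 13*18 + ½ = 234 + ½ = 469/2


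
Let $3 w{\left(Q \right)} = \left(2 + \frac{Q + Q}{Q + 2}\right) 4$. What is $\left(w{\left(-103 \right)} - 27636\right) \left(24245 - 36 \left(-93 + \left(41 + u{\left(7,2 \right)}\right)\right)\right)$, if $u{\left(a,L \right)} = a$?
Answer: $- \frac{72181248580}{101} \approx -7.1467 \cdot 10^{8}$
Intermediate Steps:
$w{\left(Q \right)} = \frac{8}{3} + \frac{8 Q}{3 \left(2 + Q\right)}$ ($w{\left(Q \right)} = \frac{\left(2 + \frac{Q + Q}{Q + 2}\right) 4}{3} = \frac{\left(2 + \frac{2 Q}{2 + Q}\right) 4}{3} = \frac{8 + \frac{8 Q}{2 + Q}}{3} = \frac{8}{3} + \frac{8 Q}{3 \left(2 + Q\right)}$)
$\left(w{\left(-103 \right)} - 27636\right) \left(24245 - 36 \left(-93 + \left(41 + u{\left(7,2 \right)}\right)\right)\right) = \left(\frac{16 \left(1 - 103\right)}{3 \left(2 - 103\right)} - 27636\right) \left(24245 - 36 \left(-93 + \left(41 + 7\right)\right)\right) = \left(\frac{16}{3} \frac{1}{-101} \left(-102\right) - 27636\right) \left(24245 - 36 \left(-93 + 48\right)\right) = \left(\frac{16}{3} \left(- \frac{1}{101}\right) \left(-102\right) - 27636\right) \left(24245 - -1620\right) = \left(\frac{544}{101} - 27636\right) \left(24245 + 1620\right) = \left(- \frac{2790692}{101}\right) 25865 = - \frac{72181248580}{101}$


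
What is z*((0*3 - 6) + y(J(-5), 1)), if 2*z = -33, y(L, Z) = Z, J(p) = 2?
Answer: 165/2 ≈ 82.500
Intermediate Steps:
z = -33/2 (z = (½)*(-33) = -33/2 ≈ -16.500)
z*((0*3 - 6) + y(J(-5), 1)) = -33*((0*3 - 6) + 1)/2 = -33*((0 - 6) + 1)/2 = -33*(-6 + 1)/2 = -33/2*(-5) = 165/2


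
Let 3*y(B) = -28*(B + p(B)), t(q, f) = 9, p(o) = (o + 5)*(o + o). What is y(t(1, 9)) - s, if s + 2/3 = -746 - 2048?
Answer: 1076/3 ≈ 358.67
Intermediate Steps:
p(o) = 2*o*(5 + o) (p(o) = (5 + o)*(2*o) = 2*o*(5 + o))
y(B) = -28*B/3 - 56*B*(5 + B)/3 (y(B) = (-28*(B + 2*B*(5 + B)))/3 = (-28*B - 56*B*(5 + B))/3 = -28*B/3 - 56*B*(5 + B)/3)
s = -8384/3 (s = -⅔ + (-746 - 2048) = -⅔ - 2794 = -8384/3 ≈ -2794.7)
y(t(1, 9)) - s = (28/3)*9*(-11 - 2*9) - 1*(-8384/3) = (28/3)*9*(-11 - 18) + 8384/3 = (28/3)*9*(-29) + 8384/3 = -2436 + 8384/3 = 1076/3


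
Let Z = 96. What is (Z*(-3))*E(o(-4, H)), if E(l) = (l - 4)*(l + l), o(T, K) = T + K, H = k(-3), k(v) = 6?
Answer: 2304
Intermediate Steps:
H = 6
o(T, K) = K + T
E(l) = 2*l*(-4 + l) (E(l) = (-4 + l)*(2*l) = 2*l*(-4 + l))
(Z*(-3))*E(o(-4, H)) = (96*(-3))*(2*(6 - 4)*(-4 + (6 - 4))) = -576*2*(-4 + 2) = -576*2*(-2) = -288*(-8) = 2304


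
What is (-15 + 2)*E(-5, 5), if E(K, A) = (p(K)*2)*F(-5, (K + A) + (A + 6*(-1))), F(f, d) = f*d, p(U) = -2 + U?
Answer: 910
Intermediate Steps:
F(f, d) = d*f
E(K, A) = (-4 + 2*K)*(30 - 10*A - 5*K) (E(K, A) = ((-2 + K)*2)*(((K + A) + (A + 6*(-1)))*(-5)) = (-4 + 2*K)*(((A + K) + (A - 6))*(-5)) = (-4 + 2*K)*(((A + K) + (-6 + A))*(-5)) = (-4 + 2*K)*((-6 + K + 2*A)*(-5)) = (-4 + 2*K)*(30 - 10*A - 5*K))
(-15 + 2)*E(-5, 5) = (-15 + 2)*(10*(-2 - 5)*(6 - 1*(-5) - 2*5)) = -130*(-7)*(6 + 5 - 10) = -130*(-7) = -13*(-70) = 910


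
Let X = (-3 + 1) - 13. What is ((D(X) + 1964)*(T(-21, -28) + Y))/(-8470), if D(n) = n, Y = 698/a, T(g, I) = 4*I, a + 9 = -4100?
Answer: 449152897/17401615 ≈ 25.811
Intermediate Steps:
a = -4109 (a = -9 - 4100 = -4109)
X = -15 (X = -2 - 13 = -15)
Y = -698/4109 (Y = 698/(-4109) = 698*(-1/4109) = -698/4109 ≈ -0.16987)
((D(X) + 1964)*(T(-21, -28) + Y))/(-8470) = ((-15 + 1964)*(4*(-28) - 698/4109))/(-8470) = (1949*(-112 - 698/4109))*(-1/8470) = (1949*(-460906/4109))*(-1/8470) = -898305794/4109*(-1/8470) = 449152897/17401615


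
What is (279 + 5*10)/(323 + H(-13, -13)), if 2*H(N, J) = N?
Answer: 658/633 ≈ 1.0395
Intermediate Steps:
H(N, J) = N/2
(279 + 5*10)/(323 + H(-13, -13)) = (279 + 5*10)/(323 + (½)*(-13)) = (279 + 50)/(323 - 13/2) = 329/(633/2) = 329*(2/633) = 658/633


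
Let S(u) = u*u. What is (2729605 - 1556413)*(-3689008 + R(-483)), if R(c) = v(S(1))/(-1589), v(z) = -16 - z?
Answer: -6877056396304440/1589 ≈ -4.3279e+12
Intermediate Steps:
S(u) = u²
R(c) = 17/1589 (R(c) = (-16 - 1*1²)/(-1589) = (-16 - 1*1)*(-1/1589) = (-16 - 1)*(-1/1589) = -17*(-1/1589) = 17/1589)
(2729605 - 1556413)*(-3689008 + R(-483)) = (2729605 - 1556413)*(-3689008 + 17/1589) = 1173192*(-5861833695/1589) = -6877056396304440/1589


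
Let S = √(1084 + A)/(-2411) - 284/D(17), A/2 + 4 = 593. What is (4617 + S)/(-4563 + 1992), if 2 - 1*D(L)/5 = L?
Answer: -346559/192825 + √2262/6198681 ≈ -1.7973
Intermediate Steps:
A = 1178 (A = -8 + 2*593 = -8 + 1186 = 1178)
D(L) = 10 - 5*L
S = 284/75 - √2262/2411 (S = √(1084 + 1178)/(-2411) - 284/(10 - 5*17) = √2262*(-1/2411) - 284/(10 - 85) = -√2262/2411 - 284/(-75) = -√2262/2411 - 284*(-1/75) = -√2262/2411 + 284/75 = 284/75 - √2262/2411 ≈ 3.7669)
(4617 + S)/(-4563 + 1992) = (4617 + (284/75 - √2262/2411))/(-4563 + 1992) = (346559/75 - √2262/2411)/(-2571) = (346559/75 - √2262/2411)*(-1/2571) = -346559/192825 + √2262/6198681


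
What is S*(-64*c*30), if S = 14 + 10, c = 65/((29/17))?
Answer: -50918400/29 ≈ -1.7558e+6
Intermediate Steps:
c = 1105/29 (c = 65/((29*(1/17))) = 65/(29/17) = 65*(17/29) = 1105/29 ≈ 38.103)
S = 24
S*(-64*c*30) = 24*(-64*1105/29*30) = 24*(-70720/29*30) = 24*(-2121600/29) = -50918400/29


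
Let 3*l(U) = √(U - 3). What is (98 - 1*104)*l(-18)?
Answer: -2*I*√21 ≈ -9.1651*I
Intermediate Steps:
l(U) = √(-3 + U)/3 (l(U) = √(U - 3)/3 = √(-3 + U)/3)
(98 - 1*104)*l(-18) = (98 - 1*104)*(√(-3 - 18)/3) = (98 - 104)*(√(-21)/3) = -2*I*√21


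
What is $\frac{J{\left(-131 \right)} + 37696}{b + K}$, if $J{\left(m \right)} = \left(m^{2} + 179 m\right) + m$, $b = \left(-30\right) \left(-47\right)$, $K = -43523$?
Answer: $- \frac{31277}{42113} \approx -0.74269$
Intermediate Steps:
$b = 1410$
$J{\left(m \right)} = m^{2} + 180 m$
$\frac{J{\left(-131 \right)} + 37696}{b + K} = \frac{- 131 \left(180 - 131\right) + 37696}{1410 - 43523} = \frac{\left(-131\right) 49 + 37696}{-42113} = \left(-6419 + 37696\right) \left(- \frac{1}{42113}\right) = 31277 \left(- \frac{1}{42113}\right) = - \frac{31277}{42113}$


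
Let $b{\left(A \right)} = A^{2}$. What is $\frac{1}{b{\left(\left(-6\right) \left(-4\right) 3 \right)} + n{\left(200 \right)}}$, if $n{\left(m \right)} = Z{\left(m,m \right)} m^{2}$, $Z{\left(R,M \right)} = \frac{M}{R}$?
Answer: $\frac{1}{45184} \approx 2.2132 \cdot 10^{-5}$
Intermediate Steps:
$n{\left(m \right)} = m^{2}$ ($n{\left(m \right)} = \frac{m}{m} m^{2} = 1 m^{2} = m^{2}$)
$\frac{1}{b{\left(\left(-6\right) \left(-4\right) 3 \right)} + n{\left(200 \right)}} = \frac{1}{\left(\left(-6\right) \left(-4\right) 3\right)^{2} + 200^{2}} = \frac{1}{\left(24 \cdot 3\right)^{2} + 40000} = \frac{1}{72^{2} + 40000} = \frac{1}{5184 + 40000} = \frac{1}{45184}$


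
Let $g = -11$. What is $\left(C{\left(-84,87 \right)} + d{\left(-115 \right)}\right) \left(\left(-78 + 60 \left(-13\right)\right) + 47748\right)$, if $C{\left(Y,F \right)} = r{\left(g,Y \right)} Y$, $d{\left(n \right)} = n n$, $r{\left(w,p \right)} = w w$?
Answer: $143530290$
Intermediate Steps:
$r{\left(w,p \right)} = w^{2}$
$d{\left(n \right)} = n^{2}$
$C{\left(Y,F \right)} = 121 Y$ ($C{\left(Y,F \right)} = \left(-11\right)^{2} Y = 121 Y$)
$\left(C{\left(-84,87 \right)} + d{\left(-115 \right)}\right) \left(\left(-78 + 60 \left(-13\right)\right) + 47748\right) = \left(121 \left(-84\right) + \left(-115\right)^{2}\right) \left(\left(-78 + 60 \left(-13\right)\right) + 47748\right) = \left(-10164 + 13225\right) \left(\left(-78 - 780\right) + 47748\right) = 3061 \left(-858 + 47748\right) = 3061 \cdot 46890 = 143530290$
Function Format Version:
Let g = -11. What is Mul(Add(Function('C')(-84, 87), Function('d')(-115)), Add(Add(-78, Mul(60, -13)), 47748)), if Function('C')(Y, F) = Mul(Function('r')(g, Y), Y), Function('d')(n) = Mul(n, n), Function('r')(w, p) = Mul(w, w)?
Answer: 143530290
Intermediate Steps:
Function('r')(w, p) = Pow(w, 2)
Function('d')(n) = Pow(n, 2)
Function('C')(Y, F) = Mul(121, Y) (Function('C')(Y, F) = Mul(Pow(-11, 2), Y) = Mul(121, Y))
Mul(Add(Function('C')(-84, 87), Function('d')(-115)), Add(Add(-78, Mul(60, -13)), 47748)) = Mul(Add(Mul(121, -84), Pow(-115, 2)), Add(Add(-78, Mul(60, -13)), 47748)) = Mul(Add(-10164, 13225), Add(Add(-78, -780), 47748)) = Mul(3061, Add(-858, 47748)) = Mul(3061, 46890) = 143530290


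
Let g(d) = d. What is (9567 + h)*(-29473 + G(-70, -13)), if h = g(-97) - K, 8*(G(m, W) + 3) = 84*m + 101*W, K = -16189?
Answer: -6235162659/8 ≈ -7.7940e+8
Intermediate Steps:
G(m, W) = -3 + 21*m/2 + 101*W/8 (G(m, W) = -3 + (84*m + 101*W)/8 = -3 + (21*m/2 + 101*W/8) = -3 + 21*m/2 + 101*W/8)
h = 16092 (h = -97 - 1*(-16189) = -97 + 16189 = 16092)
(9567 + h)*(-29473 + G(-70, -13)) = (9567 + 16092)*(-29473 + (-3 + (21/2)*(-70) + (101/8)*(-13))) = 25659*(-29473 + (-3 - 735 - 1313/8)) = 25659*(-29473 - 7217/8) = 25659*(-243001/8) = -6235162659/8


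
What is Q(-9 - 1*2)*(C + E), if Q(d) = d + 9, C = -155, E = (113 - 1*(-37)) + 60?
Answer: -110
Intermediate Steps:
E = 210 (E = (113 + 37) + 60 = 150 + 60 = 210)
Q(d) = 9 + d
Q(-9 - 1*2)*(C + E) = (9 + (-9 - 1*2))*(-155 + 210) = (9 + (-9 - 2))*55 = (9 - 11)*55 = -2*55 = -110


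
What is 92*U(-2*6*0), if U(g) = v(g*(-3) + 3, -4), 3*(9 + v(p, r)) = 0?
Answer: -828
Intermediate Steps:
v(p, r) = -9 (v(p, r) = -9 + (⅓)*0 = -9 + 0 = -9)
U(g) = -9
92*U(-2*6*0) = 92*(-9) = -828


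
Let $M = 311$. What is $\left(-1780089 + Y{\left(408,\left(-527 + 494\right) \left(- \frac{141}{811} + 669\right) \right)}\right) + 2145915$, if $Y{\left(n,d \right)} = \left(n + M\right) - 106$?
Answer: $366439$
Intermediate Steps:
$Y{\left(n,d \right)} = 205 + n$ ($Y{\left(n,d \right)} = \left(n + 311\right) - 106 = \left(311 + n\right) - 106 = 205 + n$)
$\left(-1780089 + Y{\left(408,\left(-527 + 494\right) \left(- \frac{141}{811} + 669\right) \right)}\right) + 2145915 = \left(-1780089 + \left(205 + 408\right)\right) + 2145915 = \left(-1780089 + 613\right) + 2145915 = -1779476 + 2145915 = 366439$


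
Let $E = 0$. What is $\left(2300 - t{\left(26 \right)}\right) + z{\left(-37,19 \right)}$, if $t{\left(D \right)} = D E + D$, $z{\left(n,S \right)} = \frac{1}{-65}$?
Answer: $\frac{147809}{65} \approx 2274.0$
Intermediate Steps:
$z{\left(n,S \right)} = - \frac{1}{65}$
$t{\left(D \right)} = D$ ($t{\left(D \right)} = D 0 + D = 0 + D = D$)
$\left(2300 - t{\left(26 \right)}\right) + z{\left(-37,19 \right)} = \left(2300 - 26\right) - \frac{1}{65} = 2274 - \frac{1}{65} = \frac{147809}{65}$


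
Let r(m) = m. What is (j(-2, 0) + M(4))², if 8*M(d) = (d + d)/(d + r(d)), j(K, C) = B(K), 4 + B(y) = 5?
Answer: 81/64 ≈ 1.2656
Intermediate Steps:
B(y) = 1 (B(y) = -4 + 5 = 1)
j(K, C) = 1
M(d) = ⅛ (M(d) = ((d + d)/(d + d))/8 = ((2*d)/((2*d)))/8 = ((2*d)*(1/(2*d)))/8 = (⅛)*1 = ⅛)
(j(-2, 0) + M(4))² = (1 + ⅛)² = (9/8)² = 81/64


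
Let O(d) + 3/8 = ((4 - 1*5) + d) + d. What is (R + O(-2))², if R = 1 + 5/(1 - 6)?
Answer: 1849/64 ≈ 28.891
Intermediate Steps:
O(d) = -11/8 + 2*d (O(d) = -3/8 + (((4 - 1*5) + d) + d) = -3/8 + (((4 - 5) + d) + d) = -3/8 + ((-1 + d) + d) = -3/8 + (-1 + 2*d) = -11/8 + 2*d)
R = 0 (R = 1 + 5/(-5) = 1 + 5*(-⅕) = 1 - 1 = 0)
(R + O(-2))² = (0 + (-11/8 + 2*(-2)))² = (0 + (-11/8 - 4))² = (0 - 43/8)² = (-43/8)² = 1849/64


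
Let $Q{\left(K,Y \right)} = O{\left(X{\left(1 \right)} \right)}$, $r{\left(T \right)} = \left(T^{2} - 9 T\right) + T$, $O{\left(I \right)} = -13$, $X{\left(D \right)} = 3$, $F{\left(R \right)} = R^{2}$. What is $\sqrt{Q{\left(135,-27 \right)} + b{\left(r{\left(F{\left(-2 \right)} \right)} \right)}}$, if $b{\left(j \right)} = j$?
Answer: $i \sqrt{29} \approx 5.3852 i$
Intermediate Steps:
$r{\left(T \right)} = T^{2} - 8 T$
$Q{\left(K,Y \right)} = -13$
$\sqrt{Q{\left(135,-27 \right)} + b{\left(r{\left(F{\left(-2 \right)} \right)} \right)}} = \sqrt{-13 + \left(-2\right)^{2} \left(-8 + \left(-2\right)^{2}\right)} = \sqrt{-13 + 4 \left(-8 + 4\right)} = \sqrt{-13 + 4 \left(-4\right)} = \sqrt{-13 - 16} = \sqrt{-29} = i \sqrt{29}$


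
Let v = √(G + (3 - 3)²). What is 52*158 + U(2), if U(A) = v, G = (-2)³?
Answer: 8216 + 2*I*√2 ≈ 8216.0 + 2.8284*I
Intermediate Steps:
G = -8
v = 2*I*√2 (v = √(-8 + (3 - 3)²) = √(-8 + 0²) = √(-8 + 0) = √(-8) = 2*I*√2 ≈ 2.8284*I)
U(A) = 2*I*√2
52*158 + U(2) = 52*158 + 2*I*√2 = 8216 + 2*I*√2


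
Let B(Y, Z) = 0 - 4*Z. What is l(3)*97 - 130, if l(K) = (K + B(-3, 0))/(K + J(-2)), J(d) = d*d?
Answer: -619/7 ≈ -88.429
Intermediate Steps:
B(Y, Z) = -4*Z
J(d) = d**2
l(K) = K/(4 + K) (l(K) = (K - 4*0)/(K + (-2)**2) = (K + 0)/(K + 4) = K/(4 + K))
l(3)*97 - 130 = (3/(4 + 3))*97 - 130 = (3/7)*97 - 130 = 291/7 - 130 = -619/7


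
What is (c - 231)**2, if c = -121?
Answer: 123904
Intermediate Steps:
(c - 231)**2 = (-121 - 231)**2 = (-352)**2 = 123904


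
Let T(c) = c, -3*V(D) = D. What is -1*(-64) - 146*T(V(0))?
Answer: 64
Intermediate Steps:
V(D) = -D/3
-1*(-64) - 146*T(V(0)) = -1*(-64) - (-146)*0/3 = 64 - 146*0 = 64 + 0 = 64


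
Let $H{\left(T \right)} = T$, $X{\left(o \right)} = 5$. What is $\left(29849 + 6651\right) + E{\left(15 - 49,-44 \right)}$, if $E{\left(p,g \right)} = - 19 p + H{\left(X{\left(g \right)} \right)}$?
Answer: $37151$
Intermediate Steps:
$E{\left(p,g \right)} = 5 - 19 p$ ($E{\left(p,g \right)} = - 19 p + 5 = 5 - 19 p$)
$\left(29849 + 6651\right) + E{\left(15 - 49,-44 \right)} = \left(29849 + 6651\right) - \left(-5 + 19 \left(15 - 49\right)\right) = 36500 - \left(-5 + 19 \left(15 - 49\right)\right) = 36500 + \left(5 - -646\right) = 36500 + \left(5 + 646\right) = 36500 + 651 = 37151$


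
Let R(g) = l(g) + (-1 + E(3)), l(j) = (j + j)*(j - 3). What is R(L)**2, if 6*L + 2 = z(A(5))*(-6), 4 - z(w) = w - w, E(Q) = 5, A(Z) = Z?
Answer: 369664/81 ≈ 4563.8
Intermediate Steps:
z(w) = 4 (z(w) = 4 - (w - w) = 4 - 1*0 = 4 + 0 = 4)
l(j) = 2*j*(-3 + j) (l(j) = (2*j)*(-3 + j) = 2*j*(-3 + j))
L = -13/3 (L = -1/3 + (4*(-6))/6 = -1/3 + (1/6)*(-24) = -1/3 - 4 = -13/3 ≈ -4.3333)
R(g) = 4 + 2*g*(-3 + g) (R(g) = 2*g*(-3 + g) + (-1 + 5) = 2*g*(-3 + g) + 4 = 4 + 2*g*(-3 + g))
R(L)**2 = (4 + 2*(-13/3)*(-3 - 13/3))**2 = (4 + 2*(-13/3)*(-22/3))**2 = (4 + 572/9)**2 = (608/9)**2 = 369664/81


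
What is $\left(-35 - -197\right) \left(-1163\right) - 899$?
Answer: $-189305$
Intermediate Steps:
$\left(-35 - -197\right) \left(-1163\right) - 899 = \left(-35 + 197\right) \left(-1163\right) - 899 = 162 \left(-1163\right) - 899 = -188406 - 899 = -189305$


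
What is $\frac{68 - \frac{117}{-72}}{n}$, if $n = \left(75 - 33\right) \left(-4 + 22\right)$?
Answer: $\frac{557}{6048} \approx 0.092097$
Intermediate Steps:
$n = 756$ ($n = 42 \cdot 18 = 756$)
$\frac{68 - \frac{117}{-72}}{n} = \frac{68 - \frac{117}{-72}}{756} = \left(68 - - \frac{13}{8}\right) \frac{1}{756} = \left(68 + \frac{13}{8}\right) \frac{1}{756} = \frac{557}{8} \cdot \frac{1}{756} = \frac{557}{6048}$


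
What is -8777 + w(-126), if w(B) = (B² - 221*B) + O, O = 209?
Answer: 35154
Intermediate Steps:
w(B) = 209 + B² - 221*B (w(B) = (B² - 221*B) + 209 = 209 + B² - 221*B)
-8777 + w(-126) = -8777 + (209 + (-126)² - 221*(-126)) = -8777 + (209 + 15876 + 27846) = -8777 + 43931 = 35154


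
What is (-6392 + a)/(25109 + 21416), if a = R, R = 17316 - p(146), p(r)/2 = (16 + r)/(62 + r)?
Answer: 567967/2419300 ≈ 0.23477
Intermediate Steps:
p(r) = 2*(16 + r)/(62 + r) (p(r) = 2*((16 + r)/(62 + r)) = 2*(16 + r)/(62 + r))
R = 900351/52 (R = 17316 - 2*(16 + 146)/(62 + 146) = 17316 - 2*162/208 = 17316 - 1*81/52 = 17316 - 81/52 = 900351/52 ≈ 17314.)
a = 900351/52 ≈ 17314.
(-6392 + a)/(25109 + 21416) = (-6392 + 900351/52)/(25109 + 21416) = (567967/52)/46525 = (567967/52)*(1/46525) = 567967/2419300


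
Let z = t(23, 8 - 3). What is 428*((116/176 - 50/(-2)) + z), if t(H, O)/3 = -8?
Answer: 7811/11 ≈ 710.09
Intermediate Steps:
t(H, O) = -24 (t(H, O) = 3*(-8) = -24)
z = -24
428*((116/176 - 50/(-2)) + z) = 428*((116/176 - 50/(-2)) - 24) = 428*((116*(1/176) - 50*(-½)) - 24) = 428*((29/44 + 25) - 24) = 428*(1129/44 - 24) = 428*(73/44) = 7811/11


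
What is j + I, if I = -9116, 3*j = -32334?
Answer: -19894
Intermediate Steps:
j = -10778 (j = (⅓)*(-32334) = -10778)
j + I = -10778 - 9116 = -19894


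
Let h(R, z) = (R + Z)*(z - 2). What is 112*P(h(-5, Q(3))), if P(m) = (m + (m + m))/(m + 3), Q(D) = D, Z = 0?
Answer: 840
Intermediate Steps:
h(R, z) = R*(-2 + z) (h(R, z) = (R + 0)*(z - 2) = R*(-2 + z))
P(m) = 3*m/(3 + m) (P(m) = (m + 2*m)/(3 + m) = (3*m)/(3 + m) = 3*m/(3 + m))
112*P(h(-5, Q(3))) = 112*(3*(-5*(-2 + 3))/(3 - 5*(-2 + 3))) = 112*(3*(-5*1)/(3 - 5*1)) = 112*(3*(-5)/(3 - 5)) = 112*(3*(-5)/(-2)) = 112*(3*(-5)*(-½)) = 112*(15/2) = 840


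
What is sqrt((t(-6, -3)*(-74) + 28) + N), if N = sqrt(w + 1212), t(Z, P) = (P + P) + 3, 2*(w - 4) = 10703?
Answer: sqrt(1000 + 2*sqrt(26270))/2 ≈ 18.195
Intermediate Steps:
w = 10711/2 (w = 4 + (1/2)*10703 = 4 + 10703/2 = 10711/2 ≈ 5355.5)
t(Z, P) = 3 + 2*P (t(Z, P) = 2*P + 3 = 3 + 2*P)
N = sqrt(26270)/2 (N = sqrt(10711/2 + 1212) = sqrt(13135/2) = sqrt(26270)/2 ≈ 81.040)
sqrt((t(-6, -3)*(-74) + 28) + N) = sqrt(((3 + 2*(-3))*(-74) + 28) + sqrt(26270)/2) = sqrt(((3 - 6)*(-74) + 28) + sqrt(26270)/2) = sqrt((-3*(-74) + 28) + sqrt(26270)/2) = sqrt((222 + 28) + sqrt(26270)/2) = sqrt(250 + sqrt(26270)/2)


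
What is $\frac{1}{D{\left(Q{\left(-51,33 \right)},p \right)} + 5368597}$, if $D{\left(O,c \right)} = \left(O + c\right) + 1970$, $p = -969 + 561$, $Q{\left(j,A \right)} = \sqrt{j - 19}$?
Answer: $\frac{5370159}{28838607685351} - \frac{i \sqrt{70}}{28838607685351} \approx 1.8621 \cdot 10^{-7} - 2.9012 \cdot 10^{-13} i$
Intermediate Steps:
$Q{\left(j,A \right)} = \sqrt{-19 + j}$
$p = -408$
$D{\left(O,c \right)} = 1970 + O + c$
$\frac{1}{D{\left(Q{\left(-51,33 \right)},p \right)} + 5368597} = \frac{1}{\left(1970 + \sqrt{-19 - 51} - 408\right) + 5368597} = \frac{1}{\left(1970 + \sqrt{-70} - 408\right) + 5368597} = \frac{1}{\left(1970 + i \sqrt{70} - 408\right) + 5368597} = \frac{1}{\left(1562 + i \sqrt{70}\right) + 5368597} = \frac{1}{5370159 + i \sqrt{70}}$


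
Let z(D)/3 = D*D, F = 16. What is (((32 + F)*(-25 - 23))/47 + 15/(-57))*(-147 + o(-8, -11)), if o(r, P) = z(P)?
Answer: -9506376/893 ≈ -10645.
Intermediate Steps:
z(D) = 3*D**2 (z(D) = 3*(D*D) = 3*D**2)
o(r, P) = 3*P**2
(((32 + F)*(-25 - 23))/47 + 15/(-57))*(-147 + o(-8, -11)) = (((32 + 16)*(-25 - 23))/47 + 15/(-57))*(-147 + 3*(-11)**2) = ((48*(-48))*(1/47) + 15*(-1/57))*(-147 + 3*121) = (-2304*1/47 - 5/19)*(-147 + 363) = (-2304/47 - 5/19)*216 = -44011/893*216 = -9506376/893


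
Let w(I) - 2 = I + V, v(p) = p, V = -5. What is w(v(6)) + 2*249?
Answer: 501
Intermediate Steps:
w(I) = -3 + I (w(I) = 2 + (I - 5) = 2 + (-5 + I) = -3 + I)
w(v(6)) + 2*249 = (-3 + 6) + 2*249 = 3 + 498 = 501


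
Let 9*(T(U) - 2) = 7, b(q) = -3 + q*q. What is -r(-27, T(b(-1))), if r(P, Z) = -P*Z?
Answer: -75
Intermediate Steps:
b(q) = -3 + q²
T(U) = 25/9 (T(U) = 2 + (⅑)*7 = 2 + 7/9 = 25/9)
r(P, Z) = -P*Z
-r(-27, T(b(-1))) = -(-1)*(-27)*25/9 = -1*75 = -75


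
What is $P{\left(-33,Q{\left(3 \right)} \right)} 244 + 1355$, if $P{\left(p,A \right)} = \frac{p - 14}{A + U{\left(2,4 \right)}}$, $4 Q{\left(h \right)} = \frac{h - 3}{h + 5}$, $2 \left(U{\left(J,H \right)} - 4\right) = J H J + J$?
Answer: $\frac{6147}{13} \approx 472.85$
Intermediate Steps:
$U{\left(J,H \right)} = 4 + \frac{J}{2} + \frac{H J^{2}}{2}$ ($U{\left(J,H \right)} = 4 + \frac{J H J + J}{2} = 4 + \frac{H J^{2} + J}{2} = 4 + \frac{J + H J^{2}}{2} = 4 + \left(\frac{J}{2} + \frac{H J^{2}}{2}\right) = 4 + \frac{J}{2} + \frac{H J^{2}}{2}$)
$Q{\left(h \right)} = \frac{-3 + h}{4 \left(5 + h\right)}$ ($Q{\left(h \right)} = \frac{\left(h - 3\right) \frac{1}{h + 5}}{4} = \frac{\left(-3 + h\right) \frac{1}{5 + h}}{4} = \frac{\frac{1}{5 + h} \left(-3 + h\right)}{4} = \frac{-3 + h}{4 \left(5 + h\right)}$)
$P{\left(p,A \right)} = \frac{-14 + p}{13 + A}$ ($P{\left(p,A \right)} = \frac{p - 14}{A + \left(4 + \frac{1}{2} \cdot 2 + \frac{1}{2} \cdot 4 \cdot 2^{2}\right)} = \frac{-14 + p}{A + \left(4 + 1 + \frac{1}{2} \cdot 4 \cdot 4\right)} = \frac{-14 + p}{A + \left(4 + 1 + 8\right)} = \frac{-14 + p}{A + 13} = \frac{-14 + p}{13 + A}$)
$P{\left(-33,Q{\left(3 \right)} \right)} 244 + 1355 = \frac{-14 - 33}{13 + \frac{-3 + 3}{4 \left(5 + 3\right)}} 244 + 1355 = \frac{1}{13 + \frac{1}{4} \cdot \frac{1}{8} \cdot 0} \left(-47\right) 244 + 1355 = \frac{1}{13 + 0} \left(-47\right) 244 + 1355 = \frac{1}{13} \left(-47\right) 244 + 1355 = \left(- \frac{47}{13}\right) 244 + 1355 = - \frac{11468}{13} + 1355 = \frac{6147}{13}$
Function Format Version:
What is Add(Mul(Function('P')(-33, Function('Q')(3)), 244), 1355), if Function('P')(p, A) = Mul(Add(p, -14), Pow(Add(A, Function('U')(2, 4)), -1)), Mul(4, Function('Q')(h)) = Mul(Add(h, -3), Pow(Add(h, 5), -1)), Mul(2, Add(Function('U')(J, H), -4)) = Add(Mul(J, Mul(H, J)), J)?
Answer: Rational(6147, 13) ≈ 472.85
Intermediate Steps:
Function('U')(J, H) = Add(4, Mul(Rational(1, 2), J), Mul(Rational(1, 2), H, Pow(J, 2))) (Function('U')(J, H) = Add(4, Mul(Rational(1, 2), Add(Mul(J, Mul(H, J)), J))) = Add(4, Mul(Rational(1, 2), Add(Mul(H, Pow(J, 2)), J))) = Add(4, Mul(Rational(1, 2), Add(J, Mul(H, Pow(J, 2))))) = Add(4, Add(Mul(Rational(1, 2), J), Mul(Rational(1, 2), H, Pow(J, 2)))) = Add(4, Mul(Rational(1, 2), J), Mul(Rational(1, 2), H, Pow(J, 2))))
Function('Q')(h) = Mul(Rational(1, 4), Pow(Add(5, h), -1), Add(-3, h)) (Function('Q')(h) = Mul(Rational(1, 4), Mul(Add(h, -3), Pow(Add(h, 5), -1))) = Mul(Rational(1, 4), Mul(Add(-3, h), Pow(Add(5, h), -1))) = Mul(Rational(1, 4), Mul(Pow(Add(5, h), -1), Add(-3, h))) = Mul(Rational(1, 4), Pow(Add(5, h), -1), Add(-3, h)))
Function('P')(p, A) = Mul(Pow(Add(13, A), -1), Add(-14, p)) (Function('P')(p, A) = Mul(Add(p, -14), Pow(Add(A, Add(4, Mul(Rational(1, 2), 2), Mul(Rational(1, 2), 4, Pow(2, 2)))), -1)) = Mul(Add(-14, p), Pow(Add(A, Add(4, 1, Mul(Rational(1, 2), 4, 4))), -1)) = Mul(Add(-14, p), Pow(Add(A, Add(4, 1, 8)), -1)) = Mul(Add(-14, p), Pow(Add(A, 13), -1)) = Mul(Add(-14, p), Pow(Add(13, A), -1)) = Mul(Pow(Add(13, A), -1), Add(-14, p)))
Add(Mul(Function('P')(-33, Function('Q')(3)), 244), 1355) = Add(Mul(Mul(Pow(Add(13, Mul(Rational(1, 4), Pow(Add(5, 3), -1), Add(-3, 3))), -1), Add(-14, -33)), 244), 1355) = Add(Mul(Mul(Pow(Add(13, Mul(Rational(1, 4), Pow(8, -1), 0)), -1), -47), 244), 1355) = Add(Mul(Mul(Pow(Add(13, Mul(Rational(1, 4), Rational(1, 8), 0)), -1), -47), 244), 1355) = Add(Mul(Mul(Pow(Add(13, 0), -1), -47), 244), 1355) = Add(Mul(Mul(Pow(13, -1), -47), 244), 1355) = Add(Mul(Mul(Rational(1, 13), -47), 244), 1355) = Add(Mul(Rational(-47, 13), 244), 1355) = Add(Rational(-11468, 13), 1355) = Rational(6147, 13)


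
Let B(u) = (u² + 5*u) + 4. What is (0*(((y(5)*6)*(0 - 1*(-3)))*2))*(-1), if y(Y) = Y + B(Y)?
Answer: 0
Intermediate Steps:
B(u) = 4 + u² + 5*u
y(Y) = 4 + Y² + 6*Y (y(Y) = Y + (4 + Y² + 5*Y) = 4 + Y² + 6*Y)
(0*(((y(5)*6)*(0 - 1*(-3)))*2))*(-1) = (0*((((4 + 5² + 6*5)*6)*(0 - 1*(-3)))*2))*(-1) = (0*((((4 + 25 + 30)*6)*(0 + 3))*2))*(-1) = (0*(((59*6)*3)*2))*(-1) = (0*((354*3)*2))*(-1) = (0*(1062*2))*(-1) = (0*2124)*(-1) = 0*(-1) = 0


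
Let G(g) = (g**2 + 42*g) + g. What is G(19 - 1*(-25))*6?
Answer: 22968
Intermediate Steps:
G(g) = g**2 + 43*g
G(19 - 1*(-25))*6 = ((19 - 1*(-25))*(43 + (19 - 1*(-25))))*6 = ((19 + 25)*(43 + (19 + 25)))*6 = (44*(43 + 44))*6 = (44*87)*6 = 3828*6 = 22968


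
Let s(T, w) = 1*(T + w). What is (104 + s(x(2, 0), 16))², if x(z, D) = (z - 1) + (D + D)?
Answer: 14641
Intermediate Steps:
x(z, D) = -1 + z + 2*D (x(z, D) = (-1 + z) + 2*D = -1 + z + 2*D)
s(T, w) = T + w
(104 + s(x(2, 0), 16))² = (104 + ((-1 + 2 + 2*0) + 16))² = (104 + ((-1 + 2 + 0) + 16))² = (104 + (1 + 16))² = (104 + 17)² = 121² = 14641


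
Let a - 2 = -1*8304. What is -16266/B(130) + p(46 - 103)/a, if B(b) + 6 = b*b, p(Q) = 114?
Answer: -34241562/35063497 ≈ -0.97656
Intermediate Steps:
a = -8302 (a = 2 - 1*8304 = 2 - 8304 = -8302)
B(b) = -6 + b² (B(b) = -6 + b*b = -6 + b²)
-16266/B(130) + p(46 - 103)/a = -16266/(-6 + 130²) + 114/(-8302) = -16266/(-6 + 16900) + 114*(-1/8302) = -16266/16894 - 57/4151 = -16266*1/16894 - 57/4151 = -8133/8447 - 57/4151 = -34241562/35063497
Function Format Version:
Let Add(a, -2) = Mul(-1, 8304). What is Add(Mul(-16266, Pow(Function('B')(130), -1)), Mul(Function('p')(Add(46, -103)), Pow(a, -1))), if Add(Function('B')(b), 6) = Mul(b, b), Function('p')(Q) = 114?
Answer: Rational(-34241562, 35063497) ≈ -0.97656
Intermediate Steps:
a = -8302 (a = Add(2, Mul(-1, 8304)) = Add(2, -8304) = -8302)
Function('B')(b) = Add(-6, Pow(b, 2)) (Function('B')(b) = Add(-6, Mul(b, b)) = Add(-6, Pow(b, 2)))
Add(Mul(-16266, Pow(Function('B')(130), -1)), Mul(Function('p')(Add(46, -103)), Pow(a, -1))) = Add(Mul(-16266, Pow(Add(-6, Pow(130, 2)), -1)), Mul(114, Pow(-8302, -1))) = Add(Mul(-16266, Pow(Add(-6, 16900), -1)), Mul(114, Rational(-1, 8302))) = Add(Mul(-16266, Pow(16894, -1)), Rational(-57, 4151)) = Add(Mul(-16266, Rational(1, 16894)), Rational(-57, 4151)) = Add(Rational(-8133, 8447), Rational(-57, 4151)) = Rational(-34241562, 35063497)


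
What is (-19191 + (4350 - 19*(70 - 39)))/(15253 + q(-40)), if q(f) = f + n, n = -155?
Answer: -7715/7529 ≈ -1.0247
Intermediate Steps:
q(f) = -155 + f (q(f) = f - 155 = -155 + f)
(-19191 + (4350 - 19*(70 - 39)))/(15253 + q(-40)) = (-19191 + (4350 - 19*(70 - 39)))/(15253 + (-155 - 40)) = (-19191 + (4350 - 19*31))/(15253 - 195) = (-19191 + (4350 - 1*589))/15058 = (-19191 + (4350 - 589))*(1/15058) = (-19191 + 3761)*(1/15058) = -15430*1/15058 = -7715/7529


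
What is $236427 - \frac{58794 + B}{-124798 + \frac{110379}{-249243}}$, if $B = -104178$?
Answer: $\frac{817120357728311}{3456126477} \approx 2.3643 \cdot 10^{5}$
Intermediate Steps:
$236427 - \frac{58794 + B}{-124798 + \frac{110379}{-249243}} = 236427 - \frac{58794 - 104178}{-124798 + \frac{110379}{-249243}} = 236427 - - \frac{45384}{-124798 + 110379 \left(- \frac{1}{249243}\right)} = 236427 - - \frac{45384}{-124798 - \frac{36793}{83081}} = 236427 - - \frac{45384}{- \frac{10368379431}{83081}} = 236427 - \left(-45384\right) \left(- \frac{83081}{10368379431}\right) = 236427 - \frac{1256849368}{3456126477} = \frac{817120357728311}{3456126477}$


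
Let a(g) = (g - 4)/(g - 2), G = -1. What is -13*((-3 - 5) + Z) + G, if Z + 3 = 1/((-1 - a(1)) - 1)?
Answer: 723/5 ≈ 144.60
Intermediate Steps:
a(g) = (-4 + g)/(-2 + g)
Z = -16/5 (Z = -3 + 1/((-1 - (-4 + 1)/(-2 + 1)) - 1) = -3 + 1/((-1 - (-3)/(-1)) - 1) = -3 + 1/((-1 - (-1)*(-3)) - 1) = -3 + 1/((-1 - 1*3) - 1) = -3 + 1/((-1 - 3) - 1) = -3 + 1/(-4 - 1) = -3 + 1/(-5) = -3 - ⅕ = -16/5 ≈ -3.2000)
-13*((-3 - 5) + Z) + G = -13*((-3 - 5) - 16/5) - 1 = -13*(-8 - 16/5) - 1 = -13*(-56/5) - 1 = 728/5 - 1 = 723/5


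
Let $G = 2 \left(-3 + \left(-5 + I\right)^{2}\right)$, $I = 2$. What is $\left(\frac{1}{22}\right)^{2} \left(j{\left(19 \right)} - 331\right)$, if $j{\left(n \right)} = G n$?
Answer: $- \frac{103}{484} \approx -0.21281$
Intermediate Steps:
$G = 12$ ($G = 2 \left(-3 + \left(-5 + 2\right)^{2}\right) = 2 \left(-3 + \left(-3\right)^{2}\right) = 2 \left(-3 + 9\right) = 2 \cdot 6 = 12$)
$j{\left(n \right)} = 12 n$
$\left(\frac{1}{22}\right)^{2} \left(j{\left(19 \right)} - 331\right) = \left(\frac{1}{22}\right)^{2} \left(12 \cdot 19 - 331\right) = \frac{228 - 331}{484} = \frac{1}{484} \left(-103\right) = - \frac{103}{484}$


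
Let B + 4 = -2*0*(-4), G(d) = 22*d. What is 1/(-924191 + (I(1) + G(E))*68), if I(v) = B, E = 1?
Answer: -1/922967 ≈ -1.0835e-6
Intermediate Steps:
B = -4 (B = -4 - 2*0*(-4) = -4 + 0*(-4) = -4 + 0 = -4)
I(v) = -4
1/(-924191 + (I(1) + G(E))*68) = 1/(-924191 + (-4 + 22*1)*68) = 1/(-924191 + (-4 + 22)*68) = 1/(-924191 + 18*68) = 1/(-924191 + 1224) = 1/(-922967) = -1/922967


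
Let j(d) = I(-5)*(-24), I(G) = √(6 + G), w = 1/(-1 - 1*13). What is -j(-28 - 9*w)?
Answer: 24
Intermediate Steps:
w = -1/14 (w = 1/(-1 - 13) = 1/(-14) = -1/14 ≈ -0.071429)
j(d) = -24 (j(d) = √(6 - 5)*(-24) = √1*(-24) = 1*(-24) = -24)
-j(-28 - 9*w) = -1*(-24) = 24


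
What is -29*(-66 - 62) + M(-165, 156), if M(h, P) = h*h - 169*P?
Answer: 4573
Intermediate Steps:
M(h, P) = h**2 - 169*P
-29*(-66 - 62) + M(-165, 156) = -29*(-66 - 62) + ((-165)**2 - 169*156) = -29*(-128) + (27225 - 26364) = 3712 + 861 = 4573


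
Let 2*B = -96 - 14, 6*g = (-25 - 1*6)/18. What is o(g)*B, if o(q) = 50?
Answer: -2750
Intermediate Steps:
g = -31/108 (g = ((-25 - 1*6)/18)/6 = ((-25 - 6)*(1/18))/6 = (-31*1/18)/6 = (1/6)*(-31/18) = -31/108 ≈ -0.28704)
B = -55 (B = (-96 - 14)/2 = (1/2)*(-110) = -55)
o(g)*B = 50*(-55) = -2750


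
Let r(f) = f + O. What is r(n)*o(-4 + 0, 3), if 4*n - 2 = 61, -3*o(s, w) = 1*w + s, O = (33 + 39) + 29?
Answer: 467/12 ≈ 38.917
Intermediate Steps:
O = 101 (O = 72 + 29 = 101)
o(s, w) = -s/3 - w/3 (o(s, w) = -(1*w + s)/3 = -(w + s)/3 = -(s + w)/3 = -s/3 - w/3)
n = 63/4 (n = ½ + (¼)*61 = ½ + 61/4 = 63/4 ≈ 15.750)
r(f) = 101 + f (r(f) = f + 101 = 101 + f)
r(n)*o(-4 + 0, 3) = (101 + 63/4)*(-(-4 + 0)/3 - ⅓*3) = 467*(-⅓*(-4) - 1)/4 = 467*(4/3 - 1)/4 = (467/4)*(⅓) = 467/12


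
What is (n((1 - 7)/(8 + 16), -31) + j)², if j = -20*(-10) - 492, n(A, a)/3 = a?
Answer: 148225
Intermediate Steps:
n(A, a) = 3*a
j = -292 (j = 200 - 492 = -292)
(n((1 - 7)/(8 + 16), -31) + j)² = (3*(-31) - 292)² = (-93 - 292)² = (-385)² = 148225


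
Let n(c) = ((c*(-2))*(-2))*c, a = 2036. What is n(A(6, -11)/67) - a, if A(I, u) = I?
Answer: -9139460/4489 ≈ -2036.0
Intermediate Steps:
n(c) = 4*c² (n(c) = (-2*c*(-2))*c = (4*c)*c = 4*c²)
n(A(6, -11)/67) - a = 4*(6/67)² - 1*2036 = 4*(6*(1/67))² - 2036 = 4*(6/67)² - 2036 = 4*(36/4489) - 2036 = 144/4489 - 2036 = -9139460/4489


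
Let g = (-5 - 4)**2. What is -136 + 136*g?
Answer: 10880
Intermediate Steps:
g = 81 (g = (-9)**2 = 81)
-136 + 136*g = -136 + 136*81 = -136 + 11016 = 10880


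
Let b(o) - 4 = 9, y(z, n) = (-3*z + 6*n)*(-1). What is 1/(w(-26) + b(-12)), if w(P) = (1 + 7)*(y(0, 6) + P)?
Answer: -1/483 ≈ -0.0020704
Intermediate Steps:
y(z, n) = -6*n + 3*z
w(P) = -288 + 8*P (w(P) = (1 + 7)*((-6*6 + 3*0) + P) = 8*((-36 + 0) + P) = 8*(-36 + P) = -288 + 8*P)
b(o) = 13 (b(o) = 4 + 9 = 13)
1/(w(-26) + b(-12)) = 1/((-288 + 8*(-26)) + 13) = 1/((-288 - 208) + 13) = 1/(-496 + 13) = 1/(-483) = -1/483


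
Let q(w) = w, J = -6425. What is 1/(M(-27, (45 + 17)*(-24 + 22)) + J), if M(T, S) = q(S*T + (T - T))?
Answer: -1/3077 ≈ -0.00032499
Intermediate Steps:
M(T, S) = S*T (M(T, S) = S*T + (T - T) = S*T + 0 = S*T)
1/(M(-27, (45 + 17)*(-24 + 22)) + J) = 1/(((45 + 17)*(-24 + 22))*(-27) - 6425) = 1/((62*(-2))*(-27) - 6425) = 1/(-124*(-27) - 6425) = 1/(3348 - 6425) = 1/(-3077) = -1/3077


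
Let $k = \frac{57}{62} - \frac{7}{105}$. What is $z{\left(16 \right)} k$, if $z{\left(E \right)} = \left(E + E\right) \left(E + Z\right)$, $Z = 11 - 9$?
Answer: $\frac{76128}{155} \approx 491.15$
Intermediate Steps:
$Z = 2$ ($Z = 11 - 9 = 2$)
$z{\left(E \right)} = 2 E \left(2 + E\right)$ ($z{\left(E \right)} = \left(E + E\right) \left(E + 2\right) = 2 E \left(2 + E\right)$)
$k = \frac{793}{930}$ ($k = 57 \cdot \frac{1}{62} - \frac{1}{15} = \frac{57}{62} - \frac{1}{15} = \frac{793}{930} \approx 0.85269$)
$z{\left(16 \right)} k = 2 \cdot 16 \left(2 + 16\right) \frac{793}{930} = 2 \cdot 16 \cdot 18 \cdot \frac{793}{930} = 576 \cdot \frac{793}{930} = \frac{76128}{155}$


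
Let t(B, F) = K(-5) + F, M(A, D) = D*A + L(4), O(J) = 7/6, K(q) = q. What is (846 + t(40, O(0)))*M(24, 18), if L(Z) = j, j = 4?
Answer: 1101554/3 ≈ 3.6718e+5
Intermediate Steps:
L(Z) = 4
O(J) = 7/6 (O(J) = 7*(1/6) = 7/6)
M(A, D) = 4 + A*D (M(A, D) = D*A + 4 = A*D + 4 = 4 + A*D)
t(B, F) = -5 + F
(846 + t(40, O(0)))*M(24, 18) = (846 + (-5 + 7/6))*(4 + 24*18) = (846 - 23/6)*(4 + 432) = (5053/6)*436 = 1101554/3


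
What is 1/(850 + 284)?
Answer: 1/1134 ≈ 0.00088183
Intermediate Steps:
1/(850 + 284) = 1/1134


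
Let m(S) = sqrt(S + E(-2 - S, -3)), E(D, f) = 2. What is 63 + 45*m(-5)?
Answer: 63 + 45*I*sqrt(3) ≈ 63.0 + 77.942*I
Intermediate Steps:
m(S) = sqrt(2 + S) (m(S) = sqrt(S + 2) = sqrt(2 + S))
63 + 45*m(-5) = 63 + 45*sqrt(2 - 5) = 63 + 45*sqrt(-3) = 63 + 45*(I*sqrt(3)) = 63 + 45*I*sqrt(3)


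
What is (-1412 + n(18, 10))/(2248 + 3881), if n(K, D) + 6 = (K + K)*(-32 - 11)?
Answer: -2966/6129 ≈ -0.48393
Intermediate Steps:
n(K, D) = -6 - 86*K (n(K, D) = -6 + (K + K)*(-32 - 11) = -6 + (2*K)*(-43) = -6 - 86*K)
(-1412 + n(18, 10))/(2248 + 3881) = (-1412 + (-6 - 86*18))/(2248 + 3881) = (-1412 + (-6 - 1548))/6129 = (-1412 - 1554)*(1/6129) = -2966*1/6129 = -2966/6129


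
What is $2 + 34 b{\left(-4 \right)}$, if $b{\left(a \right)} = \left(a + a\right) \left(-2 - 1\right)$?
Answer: $818$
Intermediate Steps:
$b{\left(a \right)} = - 6 a$ ($b{\left(a \right)} = 2 a \left(-3\right) = - 6 a$)
$2 + 34 b{\left(-4 \right)} = 2 + 34 \left(\left(-6\right) \left(-4\right)\right) = 2 + 34 \cdot 24 = 2 + 816 = 818$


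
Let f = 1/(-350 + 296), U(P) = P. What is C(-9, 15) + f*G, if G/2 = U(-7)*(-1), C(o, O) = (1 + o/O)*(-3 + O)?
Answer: 613/135 ≈ 4.5407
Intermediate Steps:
f = -1/54 (f = 1/(-54) = -1/54 ≈ -0.018519)
G = 14 (G = 2*(-7*(-1)) = 2*7 = 14)
C(-9, 15) + f*G = (-3 + 15 - 9 - 3*(-9)/15) - 1/54*14 = (-3 + 15 - 9 - 3*(-9)*1/15) - 7/27 = (-3 + 15 - 9 + 9/5) - 7/27 = 24/5 - 7/27 = 613/135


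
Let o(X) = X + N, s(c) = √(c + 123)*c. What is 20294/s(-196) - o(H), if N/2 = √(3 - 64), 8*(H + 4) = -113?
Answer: 145/8 - 2*I*√61 + 139*I*√73/98 ≈ 18.125 - 3.502*I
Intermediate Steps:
H = -145/8 (H = -4 + (⅛)*(-113) = -4 - 113/8 = -145/8 ≈ -18.125)
N = 2*I*√61 (N = 2*√(3 - 64) = 2*√(-61) = 2*(I*√61) = 2*I*√61 ≈ 15.62*I)
s(c) = c*√(123 + c) (s(c) = √(123 + c)*c = c*√(123 + c))
o(X) = X + 2*I*√61
20294/s(-196) - o(H) = 20294/((-196*√(123 - 196))) - (-145/8 + 2*I*√61) = 20294/((-196*I*√73)) + (145/8 - 2*I*√61) = 20294*(I*√73/14308) + (145/8 - 2*I*√61) = 139*I*√73/98 + (145/8 - 2*I*√61) = 145/8 - 2*I*√61 + 139*I*√73/98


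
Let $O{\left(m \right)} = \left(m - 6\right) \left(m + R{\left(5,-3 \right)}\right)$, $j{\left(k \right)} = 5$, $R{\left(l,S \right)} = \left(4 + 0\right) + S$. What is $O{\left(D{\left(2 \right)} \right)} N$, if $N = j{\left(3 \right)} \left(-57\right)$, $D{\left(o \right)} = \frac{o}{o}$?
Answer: $2850$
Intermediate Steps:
$R{\left(l,S \right)} = 4 + S$
$D{\left(o \right)} = 1$
$N = -285$ ($N = 5 \left(-57\right) = -285$)
$O{\left(m \right)} = \left(1 + m\right) \left(-6 + m\right)$ ($O{\left(m \right)} = \left(m - 6\right) \left(m + \left(4 - 3\right)\right) = \left(-6 + m\right) \left(m + 1\right) = \left(-6 + m\right) \left(1 + m\right) = \left(1 + m\right) \left(-6 + m\right)$)
$O{\left(D{\left(2 \right)} \right)} N = \left(-6 + 1^{2} - 5\right) \left(-285\right) = \left(-6 + 1 - 5\right) \left(-285\right) = \left(-10\right) \left(-285\right) = 2850$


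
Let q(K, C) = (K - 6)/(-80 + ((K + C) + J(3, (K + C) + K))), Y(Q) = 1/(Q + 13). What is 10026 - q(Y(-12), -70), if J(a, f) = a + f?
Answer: 2145559/214 ≈ 10026.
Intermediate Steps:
Y(Q) = 1/(13 + Q)
q(K, C) = (-6 + K)/(-77 + 2*C + 3*K) (q(K, C) = (K - 6)/(-80 + ((K + C) + (3 + ((K + C) + K)))) = (-6 + K)/(-80 + ((C + K) + (3 + ((C + K) + K)))) = (-6 + K)/(-80 + ((C + K) + (3 + (C + 2*K)))) = (-6 + K)/(-80 + ((C + K) + (3 + C + 2*K))) = (-6 + K)/(-80 + (3 + 2*C + 3*K)) = (-6 + K)/(-77 + 2*C + 3*K))
10026 - q(Y(-12), -70) = 10026 - (-6 + 1/(13 - 12))/(-77 + 2*(-70) + 3/(13 - 12)) = 10026 - (-6 + 1/1)/(-77 - 140 + 3/1) = 10026 - (-6 + 1)/(-77 - 140 + 3*1) = 10026 - (-5)/(-77 - 140 + 3) = 10026 - (-5)/(-214) = 10026 - (-1)*(-5)/214 = 10026 - 1*5/214 = 10026 - 5/214 = 2145559/214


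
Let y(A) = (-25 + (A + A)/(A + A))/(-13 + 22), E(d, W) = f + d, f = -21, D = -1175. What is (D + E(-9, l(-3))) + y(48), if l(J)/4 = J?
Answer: -3623/3 ≈ -1207.7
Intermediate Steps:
l(J) = 4*J
E(d, W) = -21 + d
y(A) = -8/3 (y(A) = (-25 + (2*A)/((2*A)))/9 = (-25 + (2*A)*(1/(2*A)))*(1/9) = (-25 + 1)*(1/9) = -24*1/9 = -8/3)
(D + E(-9, l(-3))) + y(48) = (-1175 + (-21 - 9)) - 8/3 = (-1175 - 30) - 8/3 = -1205 - 8/3 = -3623/3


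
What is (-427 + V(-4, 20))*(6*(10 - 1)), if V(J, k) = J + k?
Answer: -22194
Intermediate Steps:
(-427 + V(-4, 20))*(6*(10 - 1)) = (-427 + (-4 + 20))*(6*(10 - 1)) = (-427 + 16)*(6*9) = -411*54 = -22194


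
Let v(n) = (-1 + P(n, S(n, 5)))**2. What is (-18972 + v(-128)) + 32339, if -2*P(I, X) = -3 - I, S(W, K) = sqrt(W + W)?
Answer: 69597/4 ≈ 17399.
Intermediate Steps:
S(W, K) = sqrt(2)*sqrt(W) (S(W, K) = sqrt(2*W) = sqrt(2)*sqrt(W))
P(I, X) = 3/2 + I/2 (P(I, X) = -(-3 - I)/2 = 3/2 + I/2)
v(n) = (1/2 + n/2)**2 (v(n) = (-1 + (3/2 + n/2))**2 = (1/2 + n/2)**2)
(-18972 + v(-128)) + 32339 = (-18972 + (1 - 128)**2/4) + 32339 = (-18972 + (1/4)*(-127)**2) + 32339 = (-18972 + (1/4)*16129) + 32339 = (-18972 + 16129/4) + 32339 = -59759/4 + 32339 = 69597/4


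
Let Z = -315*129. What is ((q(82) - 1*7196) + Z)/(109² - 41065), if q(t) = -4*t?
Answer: 16053/9728 ≈ 1.6502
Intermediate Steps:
Z = -40635
((q(82) - 1*7196) + Z)/(109² - 41065) = ((-4*82 - 1*7196) - 40635)/(109² - 41065) = ((-328 - 7196) - 40635)/(11881 - 41065) = (-7524 - 40635)/(-29184) = -48159*(-1/29184) = 16053/9728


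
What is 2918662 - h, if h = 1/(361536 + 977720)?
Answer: 3908835595471/1339256 ≈ 2.9187e+6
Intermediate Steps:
h = 1/1339256 ≈ 7.4668e-7
2918662 - h = 2918662 - 1*1/1339256 = 2918662 - 1/1339256 = 3908835595471/1339256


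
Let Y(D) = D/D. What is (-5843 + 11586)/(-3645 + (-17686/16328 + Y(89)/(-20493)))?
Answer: -960831765036/610007413303 ≈ -1.5751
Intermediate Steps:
Y(D) = 1
(-5843 + 11586)/(-3645 + (-17686/16328 + Y(89)/(-20493))) = (-5843 + 11586)/(-3645 + (-17686/16328 + 1/(-20493))) = 5743/(-3645 + (-17686*1/16328 + 1*(-1/20493))) = 5743/(-3645 + (-8843/8164 - 1/20493)) = 5743/(-3645 - 181227763/167304852) = 5743/(-610007413303/167304852) = 5743*(-167304852/610007413303) = -960831765036/610007413303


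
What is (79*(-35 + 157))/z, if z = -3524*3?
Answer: -4819/5286 ≈ -0.91165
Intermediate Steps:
z = -10572
(79*(-35 + 157))/z = (79*(-35 + 157))/(-10572) = (79*122)*(-1/10572) = 9638*(-1/10572) = -4819/5286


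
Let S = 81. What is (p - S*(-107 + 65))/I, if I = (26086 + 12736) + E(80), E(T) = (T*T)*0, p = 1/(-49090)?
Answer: 167004179/1905771980 ≈ 0.087631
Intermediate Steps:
p = -1/49090 ≈ -2.0371e-5
E(T) = 0 (E(T) = T²*0 = 0)
I = 38822 (I = (26086 + 12736) + 0 = 38822 + 0 = 38822)
(p - S*(-107 + 65))/I = (-1/49090 - 81*(-107 + 65))/38822 = (-1/49090 - 81*(-42))*(1/38822) = (-1/49090 - 1*(-3402))*(1/38822) = (-1/49090 + 3402)*(1/38822) = (167004179/49090)*(1/38822) = 167004179/1905771980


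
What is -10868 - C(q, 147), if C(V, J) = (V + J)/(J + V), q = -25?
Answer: -10869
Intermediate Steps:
C(V, J) = 1 (C(V, J) = (J + V)/(J + V) = 1)
-10868 - C(q, 147) = -10868 - 1*1 = -10868 - 1 = -10869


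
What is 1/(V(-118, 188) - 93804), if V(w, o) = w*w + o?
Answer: -1/79692 ≈ -1.2548e-5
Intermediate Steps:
V(w, o) = o + w² (V(w, o) = w² + o = o + w²)
1/(V(-118, 188) - 93804) = 1/((188 + (-118)²) - 93804) = 1/((188 + 13924) - 93804) = 1/(14112 - 93804) = 1/(-79692) = -1/79692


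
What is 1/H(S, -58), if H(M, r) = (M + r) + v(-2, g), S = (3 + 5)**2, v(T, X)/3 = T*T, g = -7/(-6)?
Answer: 1/18 ≈ 0.055556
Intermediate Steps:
g = 7/6 (g = -7*(-1/6) = 7/6 ≈ 1.1667)
v(T, X) = 3*T**2 (v(T, X) = 3*(T*T) = 3*T**2)
S = 64 (S = 8**2 = 64)
H(M, r) = 12 + M + r (H(M, r) = (M + r) + 3*(-2)**2 = (M + r) + 3*4 = (M + r) + 12 = 12 + M + r)
1/H(S, -58) = 1/(12 + 64 - 58) = 1/18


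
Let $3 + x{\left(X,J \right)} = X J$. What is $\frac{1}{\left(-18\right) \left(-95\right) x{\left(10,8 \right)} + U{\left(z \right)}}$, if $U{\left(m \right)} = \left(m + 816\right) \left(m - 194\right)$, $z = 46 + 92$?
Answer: $\frac{1}{78246} \approx 1.278 \cdot 10^{-5}$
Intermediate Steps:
$z = 138$
$x{\left(X,J \right)} = -3 + J X$ ($x{\left(X,J \right)} = -3 + X J = -3 + J X$)
$U{\left(m \right)} = \left(-194 + m\right) \left(816 + m\right)$ ($U{\left(m \right)} = \left(816 + m\right) \left(-194 + m\right) = \left(-194 + m\right) \left(816 + m\right)$)
$\frac{1}{\left(-18\right) \left(-95\right) x{\left(10,8 \right)} + U{\left(z \right)}} = \frac{1}{\left(-18\right) \left(-95\right) \left(-3 + 8 \cdot 10\right) + \left(-158304 + 138^{2} + 622 \cdot 138\right)} = \frac{1}{1710 \left(-3 + 80\right) + \left(-158304 + 19044 + 85836\right)} = \frac{1}{1710 \cdot 77 - 53424} = \frac{1}{131670 - 53424} = \frac{1}{78246}$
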